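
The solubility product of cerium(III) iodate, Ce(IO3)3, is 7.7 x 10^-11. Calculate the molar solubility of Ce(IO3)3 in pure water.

Ce(IO3)3(s) <=> Ce^3+ + 3 IO3^-
Ksp = [Ce^3+][IO3^-]^3
Let s = molar solubility. Then [Ce^3+] = s and [IO3^-] = 3s.
Ksp = s(3s)^3 = 27s^4
s = (7.7 x 10^-11 / 27)^(1/4) = 1.3 x 10^-3 M

s = 1.3 × 10^-3 M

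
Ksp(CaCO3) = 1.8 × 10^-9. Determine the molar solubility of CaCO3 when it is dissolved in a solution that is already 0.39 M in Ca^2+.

s ≈ 4.6 × 10^-9 M

CaCO3(s) <=> Ca^2+(aq) + CO3^2-(aq)
Ksp = [Ca^2+][CO3^2-]
Let s = moles of CaCO3 that dissolve per litre. [Ca^2+] = 0.39 + s ≈ 0.39, [CO3^2-] = s (since the Ca^2+ already present dominates).
Ksp ≈ 0.39 × s
s = 4.6 × 10^-9 M
Check: s = 4.6 × 10^-9 ≪ 0.39, so the approximation is valid.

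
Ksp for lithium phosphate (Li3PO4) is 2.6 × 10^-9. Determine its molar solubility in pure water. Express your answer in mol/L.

s = 3.1 × 10^-3 M

Li3PO4(s) ⇌ 3 Li^+(aq) + PO4^3-(aq)
Ksp = [Li^+]^3[PO4^3-]
Let s = molar solubility. Then [Li^+] = 3s and [PO4^3-] = s.
Ksp = (3s)^3s = 27s^4
Solving, s = (2.6 × 10^-9/27)^(1/4) = 3.1 × 10^-3 M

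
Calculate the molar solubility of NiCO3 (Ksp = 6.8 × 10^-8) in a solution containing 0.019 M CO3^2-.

s = 3.6e-6 M

NiCO3(s) ⇌ Ni^2+ + CO3^2-
Ksp = [Ni^2+][CO3^2-]
Let s be the molar solubility in this solution. [Ni^2+] = s, [CO3^2-] = 0.019 + s ≈ 0.019 (since the CO3^2- already present dominates).
Ksp ≈ s × 0.019
s = 3.6 × 10^-6 M
Check: s = 3.6 × 10^-6 ≪ 0.019, so the approximation is valid.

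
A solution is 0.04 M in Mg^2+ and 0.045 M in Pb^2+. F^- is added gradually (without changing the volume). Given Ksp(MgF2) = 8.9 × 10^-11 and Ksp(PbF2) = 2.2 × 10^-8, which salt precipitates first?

MgF2

Each salt begins to precipitate when Q = Ksp, i.e. when [F^-] reaches its threshold.
For MgF2: 8.9 × 10^-11 = 0.04 × [F^-]^2  ⇒  [F^-] = 4.7 x 10^-5 M.
For PbF2: 2.2 × 10^-8 = 0.045 × [F^-]^2  ⇒  [F^-] = 7.0 x 10^-4 M.
The salt with the lower threshold [F^-] precipitates first: MgF2.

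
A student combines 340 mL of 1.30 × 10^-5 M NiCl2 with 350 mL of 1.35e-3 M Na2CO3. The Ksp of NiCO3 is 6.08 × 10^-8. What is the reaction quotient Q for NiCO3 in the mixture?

Total volume = 340 + 350 = 690 mL.
[Ni^2+] = 1.30 x 10^-5 × (340/690) = 6.406 × 10^-6 M
[CO3^2-] = 1.35 x 10^-3 × (350/690) = 6.848 × 10^-4 M
NiCO3(s) <=> Ni^2+(aq) + CO3^2-(aq), so Q = [Ni^2+][CO3^2-]
Q = (6.406 × 10^-6)(6.848 × 10^-4) = 4.39 × 10^-9
Q < Ksp, so no precipitate of NiCO3 forms.

Q = 4.39 × 10^-9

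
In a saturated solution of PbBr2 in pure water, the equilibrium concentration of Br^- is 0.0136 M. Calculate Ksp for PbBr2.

PbBr2(s) ⇌ Pb^2+(aq) + 2 Br^-(aq)
Stoichiometry gives [Pb^2+] = (1/2)[Br^-] = 6.800 × 10^-3 M.
Ksp = [Pb^2+][Br^-]^2
Ksp = 6.800 x 10^-3 × (1.36 × 10^-2)^2 = 1.26 × 10^-6

Ksp = 1.26e-6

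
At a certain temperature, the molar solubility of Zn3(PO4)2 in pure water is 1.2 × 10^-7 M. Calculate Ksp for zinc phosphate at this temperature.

Zn3(PO4)2(s) ⇌ 3 Zn^2+(aq) + 2 PO4^3-(aq)
With molar solubility s: [Zn^2+] = 3s, [PO4^3-] = 2s.
Ksp = [Zn^2+]^3[PO4^3-]^2
Substituting: Ksp = (3s)^3(2s)^2 = 108s^5
With s = 1.2 x 10^-7: Ksp = 2.7 × 10^-33

2.7e-33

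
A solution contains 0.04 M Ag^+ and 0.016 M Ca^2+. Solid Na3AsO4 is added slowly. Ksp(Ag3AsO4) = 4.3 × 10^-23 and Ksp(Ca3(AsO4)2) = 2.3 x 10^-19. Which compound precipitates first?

Precipitation of each salt starts when its ion product equals its Ksp.
For Ag3AsO4: 4.3 × 10^-23 = (0.04)^3 × [AsO4^3-]  ⇒  [AsO4^3-] = 6.7 x 10^-19 M.
For Ca3(AsO4)2: 2.3 x 10^-19 = (0.016)^3 × [AsO4^3-]^2  ⇒  [AsO4^3-] = 2.4 × 10^-7 M.
The salt with the lower threshold [AsO4^3-] precipitates first: Ag3AsO4.

Ag3AsO4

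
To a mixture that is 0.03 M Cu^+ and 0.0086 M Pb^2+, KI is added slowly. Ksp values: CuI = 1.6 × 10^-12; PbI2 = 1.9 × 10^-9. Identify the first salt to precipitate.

CuI

Precipitation of each salt starts when its ion product equals its Ksp.
For CuI: 1.6 × 10^-12 = 0.03 × [I^-]  ⇒  [I^-] = 5.3 x 10^-11 M.
For PbI2: 1.9 × 10^-9 = 0.0086 × [I^-]^2  ⇒  [I^-] = 4.7 × 10^-4 M.
The salt with the lower threshold [I^-] precipitates first: CuI.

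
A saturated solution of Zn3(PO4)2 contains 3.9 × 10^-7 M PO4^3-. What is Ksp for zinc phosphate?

3.0 × 10^-32

Zn3(PO4)2(s) ⇌ 3 Zn^2+ + 2 PO4^3-
Stoichiometry gives [Zn^2+] = (3/2)[PO4^3-] = 5.85 × 10^-7 M.
Ksp = [Zn^2+]^3[PO4^3-]^2
Ksp = (5.85 x 10^-7)^3 × (3.9 × 10^-7)^2 = 3.0 × 10^-32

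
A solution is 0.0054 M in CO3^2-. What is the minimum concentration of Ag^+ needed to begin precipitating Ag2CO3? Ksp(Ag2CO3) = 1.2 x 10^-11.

Ag2CO3(s) ⇌ 2 Ag^+ + CO3^2-
Ksp = [Ag^+]^2[CO3^2-]
Precipitation begins when Q = Ksp. With [CO3^2-] = 0.0054 M:
1.2 x 10^-11 = (0.0054) × [Ag^+]^2
[Ag^+] = (1.2 x 10^-11 / 5.4 × 10^-3)^(1/2) = 4.7 x 10^-5 M

4.7 × 10^-5 M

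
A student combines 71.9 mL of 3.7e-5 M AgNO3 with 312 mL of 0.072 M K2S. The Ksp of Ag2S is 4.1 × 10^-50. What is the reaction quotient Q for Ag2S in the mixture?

2.8 x 10^-12

Total volume = 71.9 + 312 = 383.9 mL.
[Ag^+] = 3.7 x 10^-5 × (71.9/383.9) = 6.93 × 10^-6 M
[S^2-] = 7.2 × 10^-2 × (312/383.9) = 5.85 × 10^-2 M
Ag2S(s) <=> 2 Ag^+ + S^2-, so Q = [Ag^+]^2[S^2-]
Q = (6.93 x 10^-6)^2(5.85 x 10^-2) = 2.8 × 10^-12
Q > Ksp, so Ag2S will precipitate.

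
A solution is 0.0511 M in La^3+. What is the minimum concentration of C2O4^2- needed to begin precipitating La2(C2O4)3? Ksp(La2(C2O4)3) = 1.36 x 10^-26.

La2(C2O4)3(s) <=> 2 La^3+ + 3 C2O4^2-
Ksp = [La^3+]^2[C2O4^2-]^3
Precipitation begins when Q = Ksp. With [La^3+] = 0.0511 M:
1.36 x 10^-26 = (0.0511)^2 × [C2O4^2-]^3
[C2O4^2-] = (1.36 x 10^-26 / 2.611 × 10^-3)^(1/3) = 1.73 x 10^-8 M

1.73 × 10^-8 M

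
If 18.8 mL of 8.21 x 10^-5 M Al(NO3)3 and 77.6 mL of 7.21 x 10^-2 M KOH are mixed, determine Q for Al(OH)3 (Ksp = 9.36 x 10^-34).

Total volume = 18.8 + 77.6 = 96.4 mL.
[Al^3+] = 8.21 x 10^-5 × (18.8/96.4) = 1.601 x 10^-5 M
[OH^-] = 7.21 x 10^-2 × (77.6/96.4) = 5.804 x 10^-2 M
Al(OH)3(s) <=> Al^3+(aq) + 3 OH^-(aq), so Q = [Al^3+][OH^-]^3
Q = (1.601 × 10^-5)(5.804 × 10^-2)^3 = 3.13 × 10^-9
Q > Ksp, so Al(OH)3 will precipitate.

Q = 3.13 × 10^-9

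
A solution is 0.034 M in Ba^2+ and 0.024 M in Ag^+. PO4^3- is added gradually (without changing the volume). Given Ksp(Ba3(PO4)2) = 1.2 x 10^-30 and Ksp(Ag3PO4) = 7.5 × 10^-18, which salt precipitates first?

Ba3(PO4)2

Precipitation of each salt starts when its ion product equals its Ksp.
For Ba3(PO4)2: 1.2 x 10^-30 = (0.034)^3 × [PO4^3-]^2  ⇒  [PO4^3-] = 1.7 × 10^-13 M.
For Ag3PO4: 7.5 × 10^-18 = (0.024)^3 × [PO4^3-]  ⇒  [PO4^3-] = 5.4 × 10^-13 M.
The salt with the lower threshold [PO4^3-] precipitates first: Ba3(PO4)2.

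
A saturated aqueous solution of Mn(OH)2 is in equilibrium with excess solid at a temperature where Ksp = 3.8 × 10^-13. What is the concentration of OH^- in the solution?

Mn(OH)2(s) ⇌ Mn^2+ + 2 OH^-
Ksp = [Mn^2+][OH^-]^2
With molar solubility s: [Mn^2+] = s, [OH^-] = 2s.
Ksp = s(2s)^2 = 4s^3
s^3 = 3.8 × 10^-13 / 4, so s = 4.56 × 10^-5 M
[OH^-] = 2s = 9.1 × 10^-5 M

[OH^-] = 9.1e-5 M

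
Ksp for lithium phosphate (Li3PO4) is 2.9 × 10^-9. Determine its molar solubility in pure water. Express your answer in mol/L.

Li3PO4(s) ⇌ 3 Li^+ + PO4^3-
Ksp = [Li^+]^3[PO4^3-]
For each mole of Li3PO4 that dissolves: [Li^+] = 3s, [PO4^3-] = s.
So Ksp = (3s)^3 × s = 27s^4
s^4 = 2.9 × 10^-9 / 27, so s = 3.2 × 10^-3 M

s = 3.2 × 10^-3 M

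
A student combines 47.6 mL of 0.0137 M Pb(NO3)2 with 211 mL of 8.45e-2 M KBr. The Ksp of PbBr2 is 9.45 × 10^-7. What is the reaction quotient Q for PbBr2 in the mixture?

Total volume = 47.6 + 211 = 258.6 mL.
[Pb^2+] = 1.37 × 10^-2 × (47.6/258.6) = 2.522 × 10^-3 M
[Br^-] = 8.45 x 10^-2 × (211/258.6) = 6.895 x 10^-2 M
PbBr2(s) <=> Pb^2+ + 2 Br^-, so Q = [Pb^2+][Br^-]^2
Q = (2.522 × 10^-3)(6.895 × 10^-2)^2 = 1.20 × 10^-5
Q > Ksp, so PbBr2 will precipitate.

Q = 1.20 × 10^-5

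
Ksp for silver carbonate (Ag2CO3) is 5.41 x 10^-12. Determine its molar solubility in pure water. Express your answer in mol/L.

s = 1.11 × 10^-4 M

Ag2CO3(s) ⇌ 2 Ag^+ + CO3^2-
Ksp = [Ag^+]^2[CO3^2-]
Let s = molar solubility. Then [Ag^+] = 2s and [CO3^2-] = s.
So Ksp = (2s)^2 × s = 4s^3
s^3 = 5.41 x 10^-12 / 4, so s = 1.11 x 10^-4 M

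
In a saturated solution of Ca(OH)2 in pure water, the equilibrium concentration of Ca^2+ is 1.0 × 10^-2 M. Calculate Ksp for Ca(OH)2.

Ksp ≈ 4.0 × 10^-6

Ca(OH)2(s) <=> Ca^2+(aq) + 2 OH^-(aq)
Stoichiometry gives [OH^-] = (2/1)[Ca^2+] = 2.00 x 10^-2 M.
Ksp = [Ca^2+][OH^-]^2
Ksp = 1.0 × 10^-2 × (2.00 x 10^-2)^2 = 4.0 × 10^-6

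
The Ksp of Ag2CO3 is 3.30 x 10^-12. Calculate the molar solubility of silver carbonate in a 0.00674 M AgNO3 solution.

7.26e-8 M

Ag2CO3(s) ⇌ 2 Ag^+(aq) + CO3^2-(aq)
Ksp = [Ag^+]^2[CO3^2-]
Let s = moles of Ag2CO3 that dissolve per litre. [Ag^+] = 0.00674 + 2s ≈ 0.00674, [CO3^2-] = s (Ksp is small, so little additional dissolves).
Ksp ≈ (0.00674)^2 × s
s = 7.26 × 10^-8 M
Check: 2s = 1.5 × 10^-7 ≪ 0.00674, so the approximation is valid.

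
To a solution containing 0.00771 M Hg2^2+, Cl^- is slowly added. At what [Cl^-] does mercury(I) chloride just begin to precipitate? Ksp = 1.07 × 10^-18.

Hg2Cl2(s) ⇌ Hg2^2+(aq) + 2 Cl^-(aq)
Ksp = [Hg2^2+][Cl^-]^2
Precipitation begins when Q = Ksp. With [Hg2^2+] = 0.00771 M:
1.07 × 10^-18 = (0.00771) × [Cl^-]^2
[Cl^-] = (1.07 × 10^-18 / 7.71 × 10^-3)^(1/2) = 1.18 x 10^-8 M

1.18e-8 M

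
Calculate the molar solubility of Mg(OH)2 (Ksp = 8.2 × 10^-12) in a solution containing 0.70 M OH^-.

Mg(OH)2(s) <=> Mg^2+ + 2 OH^-
Ksp = [Mg^2+][OH^-]^2
Let s be the molar solubility in this solution. [Mg^2+] = s, [OH^-] = 0.70 + 2s ≈ 0.70 (Ksp is small, so little additional dissolves).
Ksp ≈ s × (0.70)^2
s = 1.7 × 10^-11 M
Check: 2s = 3.3 × 10^-11 ≪ 0.70, so the approximation is valid.

s = 1.7 × 10^-11 M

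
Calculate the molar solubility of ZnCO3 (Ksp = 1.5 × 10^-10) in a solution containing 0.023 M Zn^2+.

s ≈ 6.5 × 10^-9 M

ZnCO3(s) ⇌ Zn^2+ + CO3^2-
Ksp = [Zn^2+][CO3^2-]
Let s be the molar solubility in this solution. [Zn^2+] = 0.023 + s ≈ 0.023, [CO3^2-] = s (since the Zn^2+ already present dominates).
Ksp ≈ 0.023 × s
s = 6.5 × 10^-9 M
Check: s = 6.5 × 10^-9 ≪ 0.023, so the approximation is valid.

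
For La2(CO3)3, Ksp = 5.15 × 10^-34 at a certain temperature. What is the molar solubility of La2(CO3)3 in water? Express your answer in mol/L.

8.62 × 10^-8 M

La2(CO3)3(s) <=> 2 La^3+(aq) + 3 CO3^2-(aq)
Ksp = [La^3+]^2[CO3^2-]^3
If s mol/L of La2(CO3)3 dissolves, [La^3+] = 2s and [CO3^2-] = 3s.
So Ksp = (2s)^2 × (3s)^3 = 108s^5
Solving, s = (5.15 × 10^-34/108)^(1/5) = 8.62 x 10^-8 M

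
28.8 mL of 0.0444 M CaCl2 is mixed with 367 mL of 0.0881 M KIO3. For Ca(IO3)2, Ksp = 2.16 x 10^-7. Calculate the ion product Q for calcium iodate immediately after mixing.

2.16 x 10^-5

Total volume = 28.8 + 367 = 395.8 mL.
[Ca^2+] = 4.44 × 10^-2 × (28.8/395.8) = 3.231 × 10^-3 M
[IO3^-] = 8.81 × 10^-2 × (367/395.8) = 8.169 x 10^-2 M
Ca(IO3)2(s) <=> Ca^2+(aq) + 2 IO3^-(aq), so Q = [Ca^2+][IO3^-]^2
Q = (3.231 × 10^-3)(8.169 × 10^-2)^2 = 2.16 × 10^-5
Q > Ksp, so Ca(IO3)2 will precipitate.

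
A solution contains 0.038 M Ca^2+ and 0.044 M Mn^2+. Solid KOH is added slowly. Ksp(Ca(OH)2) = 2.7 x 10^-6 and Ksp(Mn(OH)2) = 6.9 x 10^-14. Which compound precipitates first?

Mn(OH)2

Each salt begins to precipitate when Q = Ksp, i.e. when [OH^-] reaches its threshold.
For Ca(OH)2: 2.7 x 10^-6 = 0.038 × [OH^-]^2  ⇒  [OH^-] = 8.4 × 10^-3 M.
For Mn(OH)2: 6.9 x 10^-14 = 0.044 × [OH^-]^2  ⇒  [OH^-] = 1.3 × 10^-6 M.
The salt with the lower threshold [OH^-] precipitates first: Mn(OH)2.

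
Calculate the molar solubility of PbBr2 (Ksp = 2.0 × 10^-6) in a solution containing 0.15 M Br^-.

s = 8.9e-5 M

PbBr2(s) <=> Pb^2+ + 2 Br^-
Ksp = [Pb^2+][Br^-]^2
If s mol/L dissolves here, [Pb^2+] = s, [Br^-] = 0.15 + 2s ≈ 0.15 (since the Br^- already present dominates).
Ksp ≈ s × (0.15)^2
s = 8.9 × 10^-5 M
Check: 2s = 1.8 × 10^-4 ≪ 0.15, so the approximation is valid.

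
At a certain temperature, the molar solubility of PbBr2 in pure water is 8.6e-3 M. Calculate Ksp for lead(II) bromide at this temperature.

Ksp ≈ 2.5e-6

PbBr2(s) ⇌ Pb^2+ + 2 Br^-
For each mole of PbBr2 that dissolves: [Pb^2+] = s, [Br^-] = 2s.
Ksp = [Pb^2+][Br^-]^2
Ksp = s(2s)^2 = 4s^3
With s = 8.6 × 10^-3: Ksp = 2.5 × 10^-6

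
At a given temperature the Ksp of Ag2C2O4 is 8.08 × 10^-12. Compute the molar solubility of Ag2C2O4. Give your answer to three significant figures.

Ag2C2O4(s) ⇌ 2 Ag^+ + C2O4^2-
Ksp = [Ag^+]^2[C2O4^2-]
Let s = molar solubility. Then [Ag^+] = 2s and [C2O4^2-] = s.
Ksp = (2s)^2s = 4s^3
Solving, s = (8.08 × 10^-12/4)^(1/3) = 1.26 × 10^-4 M

s ≈ 1.26 x 10^-4 M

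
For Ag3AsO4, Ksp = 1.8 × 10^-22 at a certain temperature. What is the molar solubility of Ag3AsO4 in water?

Ag3AsO4(s) ⇌ 3 Ag^+(aq) + AsO4^3-(aq)
Ksp = [Ag^+]^3[AsO4^3-]
If s mol/L of Ag3AsO4 dissolves, [Ag^+] = 3s and [AsO4^3-] = s.
So Ksp = (3s)^3 × s = 27s^4
s = (1.8 × 10^-22 / 27)^(1/4) = 1.6 × 10^-6 M

s = 1.6 x 10^-6 M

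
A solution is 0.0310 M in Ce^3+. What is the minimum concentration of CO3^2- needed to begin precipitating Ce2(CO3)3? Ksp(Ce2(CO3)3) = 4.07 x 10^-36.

Ce2(CO3)3(s) ⇌ 2 Ce^3+ + 3 CO3^2-
Ksp = [Ce^3+]^2[CO3^2-]^3
Precipitation begins when Q = Ksp. With [Ce^3+] = 0.0310 M:
4.07 x 10^-36 = (0.0310)^2 × [CO3^2-]^3
[CO3^2-] = (4.07 x 10^-36 / 9.610 x 10^-4)^(1/3) = 1.62 × 10^-11 M

1.62 × 10^-11 M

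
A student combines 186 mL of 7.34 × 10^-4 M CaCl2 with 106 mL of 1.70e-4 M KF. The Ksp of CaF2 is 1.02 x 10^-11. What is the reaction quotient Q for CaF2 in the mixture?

Total volume = 186 + 106 = 292 mL.
[Ca^2+] = 7.34 × 10^-4 × (186/292) = 4.675 × 10^-4 M
[F^-] = 1.70 × 10^-4 × (106/292) = 6.171 × 10^-5 M
CaF2(s) <=> Ca^2+(aq) + 2 F^-(aq), so Q = [Ca^2+][F^-]^2
Q = (4.675 × 10^-4)(6.171 × 10^-5)^2 = 1.78 x 10^-12
Q < Ksp, so no precipitate of CaF2 forms.

1.78e-12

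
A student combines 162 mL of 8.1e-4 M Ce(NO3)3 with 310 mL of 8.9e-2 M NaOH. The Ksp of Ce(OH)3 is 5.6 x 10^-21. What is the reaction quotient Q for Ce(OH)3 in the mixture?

Q ≈ 5.6 × 10^-8

Total volume = 162 + 310 = 472 mL.
[Ce^3+] = 8.1 x 10^-4 × (162/472) = 2.78 × 10^-4 M
[OH^-] = 8.9 × 10^-2 × (310/472) = 5.85 × 10^-2 M
Ce(OH)3(s) ⇌ Ce^3+(aq) + 3 OH^-(aq), so Q = [Ce^3+][OH^-]^3
Q = (2.78 x 10^-4)(5.85 × 10^-2)^3 = 5.6 x 10^-8
Q > Ksp, so Ce(OH)3 will precipitate.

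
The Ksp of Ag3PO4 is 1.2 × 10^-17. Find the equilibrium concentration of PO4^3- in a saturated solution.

[PO4^3-] ≈ 2.6 × 10^-5 M

Ag3PO4(s) <=> 3 Ag^+ + PO4^3-
Ksp = [Ag^+]^3[PO4^3-]
If s mol/L of Ag3PO4 dissolves, [Ag^+] = 3s and [PO4^3-] = s.
So Ksp = (3s)^3 × s = 27s^4
s^4 = 1.2 × 10^-17 / 27, so s = 2.58 × 10^-5 M
[PO4^3-] = s = 2.6 x 10^-5 M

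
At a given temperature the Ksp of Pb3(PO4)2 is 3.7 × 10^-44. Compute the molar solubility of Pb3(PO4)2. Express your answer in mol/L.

s ≈ 8.1 × 10^-10 M

Pb3(PO4)2(s) ⇌ 3 Pb^2+(aq) + 2 PO4^3-(aq)
Ksp = [Pb^2+]^3[PO4^3-]^2
For each mole of Pb3(PO4)2 that dissolves: [Pb^2+] = 3s, [PO4^3-] = 2s.
Ksp = (3s)^3(2s)^2 = 108s^5
s^5 = 3.7 × 10^-44 / 108, so s = 8.1 x 10^-10 M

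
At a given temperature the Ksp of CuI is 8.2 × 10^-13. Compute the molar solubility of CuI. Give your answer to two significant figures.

CuI(s) ⇌ Cu^+(aq) + I^-(aq)
Ksp = [Cu^+][I^-]
For each mole of CuI that dissolves: [Cu^+] = s, [I^-] = s.
Ksp = s^2
s = (8.2 × 10^-13)^(1/2) = 9.1 × 10^-7 M

s ≈ 9.1 × 10^-7 M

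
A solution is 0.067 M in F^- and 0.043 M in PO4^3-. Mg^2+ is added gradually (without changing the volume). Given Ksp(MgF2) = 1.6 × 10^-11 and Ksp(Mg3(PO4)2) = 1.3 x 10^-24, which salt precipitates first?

Precipitation of each salt starts when its ion product equals its Ksp.
For MgF2: 1.6 × 10^-11 = (0.067)^2 × [Mg^2+]  ⇒  [Mg^2+] = 3.6 × 10^-9 M.
For Mg3(PO4)2: 1.3 x 10^-24 = (0.043)^2 × [Mg^2+]^3  ⇒  [Mg^2+] = 8.9 × 10^-8 M.
The salt with the lower threshold [Mg^2+] precipitates first: MgF2.

MgF2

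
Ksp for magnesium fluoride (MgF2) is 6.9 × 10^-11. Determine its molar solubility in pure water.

MgF2(s) ⇌ Mg^2+ + 2 F^-
Ksp = [Mg^2+][F^-]^2
Let s = molar solubility. Then [Mg^2+] = s and [F^-] = 2s.
Ksp = s(2s)^2 = 4s^3
s^3 = 6.9 × 10^-11 / 4, so s = 2.6 x 10^-4 M

s ≈ 2.6 x 10^-4 M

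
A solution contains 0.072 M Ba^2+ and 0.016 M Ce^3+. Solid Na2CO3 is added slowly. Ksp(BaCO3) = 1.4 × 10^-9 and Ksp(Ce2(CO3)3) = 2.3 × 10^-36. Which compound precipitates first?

Ce2(CO3)3

Precipitation of each salt starts when its ion product equals its Ksp.
For BaCO3: 1.4 × 10^-9 = 0.072 × [CO3^2-]  ⇒  [CO3^2-] = 1.9 x 10^-8 M.
For Ce2(CO3)3: 2.3 × 10^-36 = (0.016)^2 × [CO3^2-]^3  ⇒  [CO3^2-] = 2.1 x 10^-11 M.
The salt with the lower threshold [CO3^2-] precipitates first: Ce2(CO3)3.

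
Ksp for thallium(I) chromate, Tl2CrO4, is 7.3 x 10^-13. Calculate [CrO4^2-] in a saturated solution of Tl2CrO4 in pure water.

[CrO4^2-] ≈ 5.7e-5 M

Tl2CrO4(s) <=> 2 Tl^+(aq) + CrO4^2-(aq)
Ksp = [Tl^+]^2[CrO4^2-]
If s mol/L of Tl2CrO4 dissolves, [Tl^+] = 2s and [CrO4^2-] = s.
Ksp = (2s)^2s = 4s^3
s = (7.3 x 10^-13 / 4)^(1/3) = 5.67 × 10^-5 M
[CrO4^2-] = s = 5.7 × 10^-5 M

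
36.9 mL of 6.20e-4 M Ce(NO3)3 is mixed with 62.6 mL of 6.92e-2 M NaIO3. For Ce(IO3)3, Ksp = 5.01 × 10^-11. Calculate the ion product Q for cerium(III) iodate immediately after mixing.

1.90 x 10^-8

Total volume = 36.9 + 62.6 = 99.5 mL.
[Ce^3+] = 6.20 x 10^-4 × (36.9/99.5) = 2.299 × 10^-4 M
[IO3^-] = 6.92 x 10^-2 × (62.6/99.5) = 4.354 × 10^-2 M
Ce(IO3)3(s) ⇌ Ce^3+(aq) + 3 IO3^-(aq), so Q = [Ce^3+][IO3^-]^3
Q = (2.299 x 10^-4)(4.354 × 10^-2)^3 = 1.90 × 10^-8
Q > Ksp, so Ce(IO3)3 will precipitate.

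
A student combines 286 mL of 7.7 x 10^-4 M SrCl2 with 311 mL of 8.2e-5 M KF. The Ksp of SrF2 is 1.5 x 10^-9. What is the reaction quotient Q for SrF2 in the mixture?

Q ≈ 6.7 × 10^-13

Total volume = 286 + 311 = 597 mL.
[Sr^2+] = 7.7 × 10^-4 × (286/597) = 3.69 × 10^-4 M
[F^-] = 8.2 × 10^-5 × (311/597) = 4.27 × 10^-5 M
SrF2(s) <=> Sr^2+(aq) + 2 F^-(aq), so Q = [Sr^2+][F^-]^2
Q = (3.69 × 10^-4)(4.27 × 10^-5)^2 = 6.7 × 10^-13
Q < Ksp, so no precipitate of SrF2 forms.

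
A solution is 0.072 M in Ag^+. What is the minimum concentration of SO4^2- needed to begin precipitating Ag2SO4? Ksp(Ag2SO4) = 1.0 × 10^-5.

Ag2SO4(s) <=> 2 Ag^+ + SO4^2-
Ksp = [Ag^+]^2[SO4^2-]
Precipitation begins when Q = Ksp. With [Ag^+] = 0.072 M:
1.0 × 10^-5 = (0.072)^2 × [SO4^2-]
[SO4^2-] = (1.0 × 10^-5 / 5.18 x 10^-3) = 1.9 × 10^-3 M

[SO4^2-] = 1.9e-3 M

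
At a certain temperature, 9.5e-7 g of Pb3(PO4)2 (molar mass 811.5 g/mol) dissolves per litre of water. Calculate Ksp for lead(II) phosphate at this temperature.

Ksp = 2.4 x 10^-43

Molar solubility s = (9.5 × 10^-7 g/L) / (811.5 g/mol) = 1.17 × 10^-9 M.
Pb3(PO4)2(s) ⇌ 3 Pb^2+ + 2 PO4^3-
For each mole of Pb3(PO4)2 that dissolves: [Pb^2+] = 3s, [PO4^3-] = 2s.
Ksp = [Pb^2+]^3[PO4^3-]^2
Ksp = (3s)^3(2s)^2 = 108s^5
Ksp = 108 × (1.17 × 10^-9)^5 = 2.4 x 10^-43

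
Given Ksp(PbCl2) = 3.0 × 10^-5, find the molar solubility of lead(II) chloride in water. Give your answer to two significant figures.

s ≈ 0.020 M

PbCl2(s) ⇌ Pb^2+ + 2 Cl^-
Ksp = [Pb^2+][Cl^-]^2
With molar solubility s: [Pb^2+] = s, [Cl^-] = 2s.
Ksp = s(2s)^2 = 4s^3
Solving, s = (3.0 × 10^-5/4)^(1/3) = 2.0 x 10^-2 M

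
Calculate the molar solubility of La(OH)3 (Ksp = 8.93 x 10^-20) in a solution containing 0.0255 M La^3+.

5.06 × 10^-7 M

La(OH)3(s) <=> La^3+(aq) + 3 OH^-(aq)
Ksp = [La^3+][OH^-]^3
If s mol/L dissolves here, [La^3+] = 0.0255 + s ≈ 0.0255, [OH^-] = 3s (common-ion effect: La^3+ is already 0.0255 M).
Ksp ≈ 0.0255 × (3s)^3
s = 5.06 × 10^-7 M
Check: s = 5.1 x 10^-7 ≪ 0.0255, so the approximation is valid.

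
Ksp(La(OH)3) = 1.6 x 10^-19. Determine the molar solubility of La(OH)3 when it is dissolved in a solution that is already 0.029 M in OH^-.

La(OH)3(s) ⇌ La^3+ + 3 OH^-
Ksp = [La^3+][OH^-]^3
Let s = moles of La(OH)3 that dissolve per litre. [La^3+] = s, [OH^-] = 0.029 + 3s ≈ 0.029 (common-ion effect: OH^- is already 0.029 M).
Ksp ≈ s × (0.029)^3
s = 6.6 × 10^-15 M
Check: 3s = 2.0 × 10^-14 ≪ 0.029, so the approximation is valid.

s ≈ 6.6e-15 M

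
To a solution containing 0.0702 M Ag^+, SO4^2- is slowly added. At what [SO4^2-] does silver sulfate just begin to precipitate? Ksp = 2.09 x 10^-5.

Ag2SO4(s) ⇌ 2 Ag^+(aq) + SO4^2-(aq)
Ksp = [Ag^+]^2[SO4^2-]
Precipitation begins when Q = Ksp. With [Ag^+] = 0.0702 M:
2.09 x 10^-5 = (0.0702)^2 × [SO4^2-]
[SO4^2-] = (2.09 x 10^-5 / 4.928 x 10^-3) = 4.24 x 10^-3 M

[SO4^2-] ≈ 4.24 × 10^-3 M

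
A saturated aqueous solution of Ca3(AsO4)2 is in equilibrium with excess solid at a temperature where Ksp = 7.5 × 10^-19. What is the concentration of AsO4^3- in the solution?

Ca3(AsO4)2(s) ⇌ 3 Ca^2+(aq) + 2 AsO4^3-(aq)
Ksp = [Ca^2+]^3[AsO4^3-]^2
If s mol/L of Ca3(AsO4)2 dissolves, [Ca^2+] = 3s and [AsO4^3-] = 2s.
Ksp = (3s)^3(2s)^2 = 108s^5
s = (7.5 × 10^-19 / 108)^(1/5) = 9.30 × 10^-5 M
[AsO4^3-] = 2s = 1.9 x 10^-4 M

[AsO4^3-] ≈ 1.9 × 10^-4 M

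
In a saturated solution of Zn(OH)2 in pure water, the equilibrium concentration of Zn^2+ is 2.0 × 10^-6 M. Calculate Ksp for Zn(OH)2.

Zn(OH)2(s) <=> Zn^2+ + 2 OH^-
Stoichiometry gives [OH^-] = (2/1)[Zn^2+] = 4.00 × 10^-6 M.
Ksp = [Zn^2+][OH^-]^2
Ksp = 2.0 × 10^-6 × (4.00 × 10^-6)^2 = 3.2 x 10^-17

Ksp = 3.2 x 10^-17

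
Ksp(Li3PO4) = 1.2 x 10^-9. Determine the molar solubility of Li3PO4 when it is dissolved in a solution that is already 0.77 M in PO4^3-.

Li3PO4(s) ⇌ 3 Li^+ + PO4^3-
Ksp = [Li^+]^3[PO4^3-]
Let s = moles of Li3PO4 that dissolve per litre. [Li^+] = 3s, [PO4^3-] = 0.77 + s ≈ 0.77 (common-ion effect: PO4^3- is already 0.77 M).
Ksp ≈ (3s)^3 × 0.77
s = 3.9 x 10^-4 M
Check: s = 3.9 × 10^-4 ≪ 0.77, so the approximation is valid.

s = 3.9 x 10^-4 M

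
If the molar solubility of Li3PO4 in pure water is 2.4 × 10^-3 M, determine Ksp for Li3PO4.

Ksp ≈ 9.0 × 10^-10

Li3PO4(s) ⇌ 3 Li^+ + PO4^3-
Let s = molar solubility. Then [Li^+] = 3s and [PO4^3-] = s.
Ksp = [Li^+]^3[PO4^3-]
So Ksp = (3s)^3 × s = 27s^4
With s = 2.4 × 10^-3: Ksp = 9.0 × 10^-10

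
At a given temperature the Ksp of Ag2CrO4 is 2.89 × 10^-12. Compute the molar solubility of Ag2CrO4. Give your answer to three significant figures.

s = 8.97e-5 M

Ag2CrO4(s) <=> 2 Ag^+(aq) + CrO4^2-(aq)
Ksp = [Ag^+]^2[CrO4^2-]
With molar solubility s: [Ag^+] = 2s, [CrO4^2-] = s.
Substituting: Ksp = (2s)^2s = 4s^3
Solving, s = (2.89 × 10^-12/4)^(1/3) = 8.97 x 10^-5 M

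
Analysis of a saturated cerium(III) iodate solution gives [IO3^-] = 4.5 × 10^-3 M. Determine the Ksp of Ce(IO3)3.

Ce(IO3)3(s) ⇌ Ce^3+ + 3 IO3^-
Stoichiometry gives [Ce^3+] = (1/3)[IO3^-] = 1.50 × 10^-3 M.
Ksp = [Ce^3+][IO3^-]^3
Ksp = 1.50 x 10^-3 × (4.5 × 10^-3)^3 = 1.4 x 10^-10

1.4 x 10^-10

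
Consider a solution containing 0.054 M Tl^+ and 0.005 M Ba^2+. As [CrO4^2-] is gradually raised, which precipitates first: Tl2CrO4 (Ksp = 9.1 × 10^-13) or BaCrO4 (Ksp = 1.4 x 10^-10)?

Tl2CrO4

Precipitation of each salt starts when its ion product equals its Ksp.
For Tl2CrO4: 9.1 × 10^-13 = (0.054)^2 × [CrO4^2-]  ⇒  [CrO4^2-] = 3.1 × 10^-10 M.
For BaCrO4: 1.4 x 10^-10 = 0.005 × [CrO4^2-]  ⇒  [CrO4^2-] = 2.8 x 10^-8 M.
The salt with the lower threshold [CrO4^2-] precipitates first: Tl2CrO4.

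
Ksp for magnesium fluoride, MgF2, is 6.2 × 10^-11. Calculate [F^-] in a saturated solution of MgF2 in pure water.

MgF2(s) ⇌ Mg^2+(aq) + 2 F^-(aq)
Ksp = [Mg^2+][F^-]^2
For each mole of MgF2 that dissolves: [Mg^2+] = s, [F^-] = 2s.
So Ksp = s × (2s)^2 = 4s^3
s = (6.2 × 10^-11 / 4)^(1/3) = 2.49 x 10^-4 M
[F^-] = 2s = 5.0 × 10^-4 M

5.0 × 10^-4 M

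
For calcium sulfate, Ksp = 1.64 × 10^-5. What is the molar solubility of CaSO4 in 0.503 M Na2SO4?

CaSO4(s) ⇌ Ca^2+ + SO4^2-
Ksp = [Ca^2+][SO4^2-]
If s mol/L dissolves here, [Ca^2+] = s, [SO4^2-] = 0.503 + s ≈ 0.503 (common-ion effect: SO4^2- is already 0.503 M).
Ksp ≈ s × 0.503
s = 3.26 × 10^-5 M
Check: s = 3.3 × 10^-5 ≪ 0.503, so the approximation is valid.

s = 3.26e-5 M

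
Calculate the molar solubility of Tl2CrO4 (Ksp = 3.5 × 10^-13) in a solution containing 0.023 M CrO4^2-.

s = 2.0 × 10^-6 M

Tl2CrO4(s) ⇌ 2 Tl^+(aq) + CrO4^2-(aq)
Ksp = [Tl^+]^2[CrO4^2-]
Let s be the molar solubility in this solution. [Tl^+] = 2s, [CrO4^2-] = 0.023 + s ≈ 0.023 (common-ion effect: CrO4^2- is already 0.023 M).
Ksp ≈ (2s)^2 × 0.023
s = 2.0 × 10^-6 M
Check: s = 2.0 x 10^-6 ≪ 0.023, so the approximation is valid.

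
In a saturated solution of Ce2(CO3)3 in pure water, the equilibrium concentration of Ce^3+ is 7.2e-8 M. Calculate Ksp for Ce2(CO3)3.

Ce2(CO3)3(s) <=> 2 Ce^3+(aq) + 3 CO3^2-(aq)
Stoichiometry gives [CO3^2-] = (3/2)[Ce^3+] = 1.08 x 10^-7 M.
Ksp = [Ce^3+]^2[CO3^2-]^3
Ksp = (7.2 × 10^-8)^2 × (1.08 × 10^-7)^3 = 6.5 × 10^-36

Ksp ≈ 6.5 × 10^-36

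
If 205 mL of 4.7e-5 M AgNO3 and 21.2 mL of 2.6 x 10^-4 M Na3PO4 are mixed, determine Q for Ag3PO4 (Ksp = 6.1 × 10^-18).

Q = 1.9 × 10^-18

Total volume = 205 + 21.2 = 226.2 mL.
[Ag^+] = 4.7 × 10^-5 × (205/226.2) = 4.26 x 10^-5 M
[PO4^3-] = 2.6 × 10^-4 × (21.2/226.2) = 2.44 x 10^-5 M
Ag3PO4(s) ⇌ 3 Ag^+ + PO4^3-, so Q = [Ag^+]^3[PO4^3-]
Q = (4.26 × 10^-5)^3(2.44 × 10^-5) = 1.9 × 10^-18
Q < Ksp, so no precipitate of Ag3PO4 forms.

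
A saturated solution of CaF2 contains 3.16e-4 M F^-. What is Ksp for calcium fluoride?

Ksp ≈ 1.58 x 10^-11

CaF2(s) ⇌ Ca^2+(aq) + 2 F^-(aq)
Stoichiometry gives [Ca^2+] = (1/2)[F^-] = 1.580 × 10^-4 M.
Ksp = [Ca^2+][F^-]^2
Ksp = 1.580 × 10^-4 × (3.16 x 10^-4)^2 = 1.58 x 10^-11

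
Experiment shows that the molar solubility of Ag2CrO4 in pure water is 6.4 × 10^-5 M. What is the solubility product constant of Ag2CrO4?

Ag2CrO4(s) ⇌ 2 Ag^+(aq) + CrO4^2-(aq)
With molar solubility s: [Ag^+] = 2s, [CrO4^2-] = s.
Ksp = [Ag^+]^2[CrO4^2-]
Ksp = (2s)^2s = 4s^3
Ksp = 4 × (6.4 × 10^-5)^3 = 1.0 × 10^-12

Ksp = 1.0e-12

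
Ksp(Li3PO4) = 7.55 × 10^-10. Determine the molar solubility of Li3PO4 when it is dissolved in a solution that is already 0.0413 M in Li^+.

s = 1.07e-5 M

Li3PO4(s) ⇌ 3 Li^+(aq) + PO4^3-(aq)
Ksp = [Li^+]^3[PO4^3-]
If s mol/L dissolves here, [Li^+] = 0.0413 + 3s ≈ 0.0413, [PO4^3-] = s (since the Li^+ already present dominates).
Ksp ≈ (0.0413)^3 × s
s = 1.07 x 10^-5 M
Check: 3s = 3.2 x 10^-5 ≪ 0.0413, so the approximation is valid.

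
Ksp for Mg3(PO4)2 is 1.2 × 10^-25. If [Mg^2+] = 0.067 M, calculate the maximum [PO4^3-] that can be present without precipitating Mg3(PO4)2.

Mg3(PO4)2(s) ⇌ 3 Mg^2+(aq) + 2 PO4^3-(aq)
Ksp = [Mg^2+]^3[PO4^3-]^2
Precipitation begins when Q = Ksp. With [Mg^2+] = 0.067 M:
1.2 × 10^-25 = (0.067)^3 × [PO4^3-]^2
[PO4^3-] = (1.2 × 10^-25 / 3.01 × 10^-4)^(1/2) = 2.0 × 10^-11 M

[PO4^3-] = 2.0 x 10^-11 M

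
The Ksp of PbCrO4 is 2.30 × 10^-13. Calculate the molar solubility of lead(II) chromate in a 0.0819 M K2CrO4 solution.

2.81 × 10^-12 M

PbCrO4(s) ⇌ Pb^2+(aq) + CrO4^2-(aq)
Ksp = [Pb^2+][CrO4^2-]
Let s be the molar solubility in this solution. [Pb^2+] = s, [CrO4^2-] = 0.0819 + s ≈ 0.0819 (Ksp is small, so little additional dissolves).
Ksp ≈ s × 0.0819
s = 2.81 × 10^-12 M
Check: s = 2.8 x 10^-12 ≪ 0.0819, so the approximation is valid.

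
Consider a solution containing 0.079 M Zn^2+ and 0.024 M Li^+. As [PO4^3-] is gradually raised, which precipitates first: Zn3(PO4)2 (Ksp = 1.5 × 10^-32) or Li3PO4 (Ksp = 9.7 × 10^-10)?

Precipitation of each salt starts when its ion product equals its Ksp.
For Zn3(PO4)2: 1.5 × 10^-32 = (0.079)^3 × [PO4^3-]^2  ⇒  [PO4^3-] = 5.5 × 10^-15 M.
For Li3PO4: 9.7 × 10^-10 = (0.024)^3 × [PO4^3-]  ⇒  [PO4^3-] = 7.0 x 10^-5 M.
The salt with the lower threshold [PO4^3-] precipitates first: Zn3(PO4)2.

Zn3(PO4)2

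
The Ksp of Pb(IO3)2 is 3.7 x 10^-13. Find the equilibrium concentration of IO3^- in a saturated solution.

Pb(IO3)2(s) ⇌ Pb^2+ + 2 IO3^-
Ksp = [Pb^2+][IO3^-]^2
With molar solubility s: [Pb^2+] = s, [IO3^-] = 2s.
Ksp = s(2s)^2 = 4s^3
s^3 = 3.7 x 10^-13 / 4, so s = 4.52 × 10^-5 M
[IO3^-] = 2s = 9.0 x 10^-5 M

[IO3^-] = 9.0 x 10^-5 M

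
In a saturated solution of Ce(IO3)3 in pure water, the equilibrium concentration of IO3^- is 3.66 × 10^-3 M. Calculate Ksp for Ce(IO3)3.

Ksp ≈ 5.98e-11

Ce(IO3)3(s) ⇌ Ce^3+(aq) + 3 IO3^-(aq)
Stoichiometry gives [Ce^3+] = (1/3)[IO3^-] = 1.220 x 10^-3 M.
Ksp = [Ce^3+][IO3^-]^3
Ksp = 1.220 × 10^-3 × (3.66 × 10^-3)^3 = 5.98 × 10^-11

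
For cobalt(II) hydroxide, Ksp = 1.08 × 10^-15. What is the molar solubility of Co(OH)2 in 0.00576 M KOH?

s ≈ 3.26 × 10^-11 M

Co(OH)2(s) ⇌ Co^2+ + 2 OH^-
Ksp = [Co^2+][OH^-]^2
If s mol/L dissolves here, [Co^2+] = s, [OH^-] = 0.00576 + 2s ≈ 0.00576 (common-ion effect: OH^- is already 0.00576 M).
Ksp ≈ s × (0.00576)^2
s = 3.26 x 10^-11 M
Check: 2s = 6.5 × 10^-11 ≪ 0.00576, so the approximation is valid.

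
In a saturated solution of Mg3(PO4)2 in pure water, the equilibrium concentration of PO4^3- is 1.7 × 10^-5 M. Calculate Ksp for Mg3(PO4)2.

Mg3(PO4)2(s) ⇌ 3 Mg^2+(aq) + 2 PO4^3-(aq)
Stoichiometry gives [Mg^2+] = (3/2)[PO4^3-] = 2.55 x 10^-5 M.
Ksp = [Mg^2+]^3[PO4^3-]^2
Ksp = (2.55 × 10^-5)^3 × (1.7 x 10^-5)^2 = 4.8 × 10^-24

4.8 x 10^-24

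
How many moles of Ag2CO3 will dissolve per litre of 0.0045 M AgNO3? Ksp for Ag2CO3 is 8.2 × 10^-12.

4.0 × 10^-7 M

Ag2CO3(s) ⇌ 2 Ag^+(aq) + CO3^2-(aq)
Ksp = [Ag^+]^2[CO3^2-]
Let s be the molar solubility in this solution. [Ag^+] = 0.0045 + 2s ≈ 0.0045, [CO3^2-] = s (since Ag^+ from AgNO3 dominates).
Ksp ≈ (0.0045)^2 × s
s = 4.0 x 10^-7 M
Check: 2s = 8.1 × 10^-7 ≪ 0.0045, so the approximation is valid.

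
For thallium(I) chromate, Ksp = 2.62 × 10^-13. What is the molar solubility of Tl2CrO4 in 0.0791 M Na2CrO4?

s ≈ 9.10e-7 M

Tl2CrO4(s) <=> 2 Tl^+(aq) + CrO4^2-(aq)
Ksp = [Tl^+]^2[CrO4^2-]
If s mol/L dissolves here, [Tl^+] = 2s, [CrO4^2-] = 0.0791 + s ≈ 0.0791 (common-ion effect: CrO4^2- is already 0.0791 M).
Ksp ≈ (2s)^2 × 0.0791
s = 9.10 x 10^-7 M
Check: s = 9.1 × 10^-7 ≪ 0.0791, so the approximation is valid.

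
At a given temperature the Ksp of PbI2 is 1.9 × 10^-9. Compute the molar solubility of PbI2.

7.8 × 10^-4 M

PbI2(s) ⇌ Pb^2+(aq) + 2 I^-(aq)
Ksp = [Pb^2+][I^-]^2
If s mol/L of PbI2 dissolves, [Pb^2+] = s and [I^-] = 2s.
So Ksp = s × (2s)^2 = 4s^3
Solving, s = (1.9 × 10^-9/4)^(1/3) = 7.8 × 10^-4 M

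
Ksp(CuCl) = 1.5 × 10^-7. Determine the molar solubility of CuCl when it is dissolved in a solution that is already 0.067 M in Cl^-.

s ≈ 2.2e-6 M

CuCl(s) ⇌ Cu^+(aq) + Cl^-(aq)
Ksp = [Cu^+][Cl^-]
Let s be the molar solubility in this solution. [Cu^+] = s, [Cl^-] = 0.067 + s ≈ 0.067 (Ksp is small, so little additional dissolves).
Ksp ≈ s × 0.067
s = 2.2 × 10^-6 M
Check: s = 2.2 x 10^-6 ≪ 0.067, so the approximation is valid.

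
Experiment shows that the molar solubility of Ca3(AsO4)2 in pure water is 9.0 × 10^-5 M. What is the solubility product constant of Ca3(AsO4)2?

6.4 x 10^-19

Ca3(AsO4)2(s) ⇌ 3 Ca^2+(aq) + 2 AsO4^3-(aq)
With molar solubility s: [Ca^2+] = 3s, [AsO4^3-] = 2s.
Ksp = [Ca^2+]^3[AsO4^3-]^2
Ksp = (3s)^3(2s)^2 = 108s^5
With s = 9.0 x 10^-5: Ksp = 6.4 × 10^-19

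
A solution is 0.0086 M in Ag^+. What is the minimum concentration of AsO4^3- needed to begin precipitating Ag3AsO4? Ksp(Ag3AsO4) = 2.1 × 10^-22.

[AsO4^3-] ≈ 3.3 × 10^-16 M

Ag3AsO4(s) <=> 3 Ag^+ + AsO4^3-
Ksp = [Ag^+]^3[AsO4^3-]
Precipitation begins when Q = Ksp. With [Ag^+] = 0.0086 M:
2.1 × 10^-22 = (0.0086)^3 × [AsO4^3-]
[AsO4^3-] = (2.1 × 10^-22 / 6.36 x 10^-7) = 3.3 × 10^-16 M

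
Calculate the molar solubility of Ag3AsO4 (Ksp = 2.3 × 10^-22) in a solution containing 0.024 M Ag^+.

Ag3AsO4(s) <=> 3 Ag^+ + AsO4^3-
Ksp = [Ag^+]^3[AsO4^3-]
If s mol/L dissolves here, [Ag^+] = 0.024 + 3s ≈ 0.024, [AsO4^3-] = s (Ksp is small, so little additional dissolves).
Ksp ≈ (0.024)^3 × s
s = 1.7 x 10^-17 M
Check: 3s = 5.0 x 10^-17 ≪ 0.024, so the approximation is valid.

s = 1.7 x 10^-17 M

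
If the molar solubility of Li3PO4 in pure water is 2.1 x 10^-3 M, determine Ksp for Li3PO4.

Ksp ≈ 5.3 × 10^-10

Li3PO4(s) <=> 3 Li^+ + PO4^3-
If s mol/L of Li3PO4 dissolves, [Li^+] = 3s and [PO4^3-] = s.
Ksp = [Li^+]^3[PO4^3-]
Substituting: Ksp = (3s)^3s = 27s^4
Ksp = 27 × (2.1 × 10^-3)^4 = 5.3 x 10^-10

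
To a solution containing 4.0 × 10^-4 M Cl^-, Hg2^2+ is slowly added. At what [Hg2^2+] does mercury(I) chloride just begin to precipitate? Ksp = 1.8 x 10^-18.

[Hg2^2+] ≈ 1.1 x 10^-11 M

Hg2Cl2(s) ⇌ Hg2^2+ + 2 Cl^-
Ksp = [Hg2^2+][Cl^-]^2
Precipitation begins when Q = Ksp. With [Cl^-] = 4.0 × 10^-4 M:
1.8 x 10^-18 = (4.0 × 10^-4)^2 × [Hg2^2+]
[Hg2^2+] = (1.8 x 10^-18 / 1.60 × 10^-7) = 1.1 × 10^-11 M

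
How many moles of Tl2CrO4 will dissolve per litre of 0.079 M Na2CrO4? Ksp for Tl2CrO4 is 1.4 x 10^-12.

Tl2CrO4(s) <=> 2 Tl^+(aq) + CrO4^2-(aq)
Ksp = [Tl^+]^2[CrO4^2-]
Let s = moles of Tl2CrO4 that dissolve per litre. [Tl^+] = 2s, [CrO4^2-] = 0.079 + s ≈ 0.079 (common-ion effect: CrO4^2- is already 0.079 M).
Ksp ≈ (2s)^2 × 0.079
s = 2.1 × 10^-6 M
Check: s = 2.1 × 10^-6 ≪ 0.079, so the approximation is valid.

s = 2.1 x 10^-6 M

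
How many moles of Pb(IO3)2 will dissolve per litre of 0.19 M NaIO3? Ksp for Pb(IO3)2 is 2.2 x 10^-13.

Pb(IO3)2(s) ⇌ Pb^2+(aq) + 2 IO3^-(aq)
Ksp = [Pb^2+][IO3^-]^2
If s mol/L dissolves here, [Pb^2+] = s, [IO3^-] = 0.19 + 2s ≈ 0.19 (since IO3^- from NaIO3 dominates).
Ksp ≈ s × (0.19)^2
s = 6.1 × 10^-12 M
Check: 2s = 1.2 × 10^-11 ≪ 0.19, so the approximation is valid.

6.1 x 10^-12 M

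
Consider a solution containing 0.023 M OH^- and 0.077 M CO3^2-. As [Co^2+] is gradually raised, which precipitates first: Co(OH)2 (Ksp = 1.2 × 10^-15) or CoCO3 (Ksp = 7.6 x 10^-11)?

Co(OH)2

Precipitation of each salt starts when its ion product equals its Ksp.
For Co(OH)2: 1.2 × 10^-15 = (0.023)^2 × [Co^2+]  ⇒  [Co^2+] = 2.3 x 10^-12 M.
For CoCO3: 7.6 x 10^-11 = 0.077 × [Co^2+]  ⇒  [Co^2+] = 9.9 × 10^-10 M.
The salt with the lower threshold [Co^2+] precipitates first: Co(OH)2.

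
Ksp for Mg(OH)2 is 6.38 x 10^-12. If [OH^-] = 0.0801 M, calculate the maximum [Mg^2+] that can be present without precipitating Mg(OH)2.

Mg(OH)2(s) ⇌ Mg^2+(aq) + 2 OH^-(aq)
Ksp = [Mg^2+][OH^-]^2
Precipitation begins when Q = Ksp. With [OH^-] = 0.0801 M:
6.38 x 10^-12 = (0.0801)^2 × [Mg^2+]
[Mg^2+] = (6.38 x 10^-12 / 6.416 × 10^-3) = 9.94 x 10^-10 M

[Mg^2+] ≈ 9.94 × 10^-10 M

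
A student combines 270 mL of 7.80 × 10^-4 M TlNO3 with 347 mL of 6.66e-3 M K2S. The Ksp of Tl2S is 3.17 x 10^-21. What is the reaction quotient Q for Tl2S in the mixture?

Total volume = 270 + 347 = 617 mL.
[Tl^+] = 7.80 x 10^-4 × (270/617) = 3.413 × 10^-4 M
[S^2-] = 6.66 x 10^-3 × (347/617) = 3.746 x 10^-3 M
Tl2S(s) <=> 2 Tl^+ + S^2-, so Q = [Tl^+]^2[S^2-]
Q = (3.413 × 10^-4)^2(3.746 × 10^-3) = 4.36 × 10^-10
Q > Ksp, so Tl2S will precipitate.

Q = 4.36 × 10^-10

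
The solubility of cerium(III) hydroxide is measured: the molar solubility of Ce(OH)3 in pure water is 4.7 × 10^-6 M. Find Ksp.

Ce(OH)3(s) ⇌ Ce^3+(aq) + 3 OH^-(aq)
If s mol/L of Ce(OH)3 dissolves, [Ce^3+] = s and [OH^-] = 3s.
Ksp = [Ce^3+][OH^-]^3
Ksp = s(3s)^3 = 27s^4
With s = 4.7 × 10^-6: Ksp = 1.3 × 10^-20

Ksp = 1.3 × 10^-20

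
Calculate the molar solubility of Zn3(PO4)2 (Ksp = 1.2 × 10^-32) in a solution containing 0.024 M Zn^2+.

1.5e-14 M

Zn3(PO4)2(s) ⇌ 3 Zn^2+(aq) + 2 PO4^3-(aq)
Ksp = [Zn^2+]^3[PO4^3-]^2
If s mol/L dissolves here, [Zn^2+] = 0.024 + 3s ≈ 0.024, [PO4^3-] = 2s (since the Zn^2+ already present dominates).
Ksp ≈ (0.024)^3 × (2s)^2
s = 1.5 x 10^-14 M
Check: 3s = 4.4 × 10^-14 ≪ 0.024, so the approximation is valid.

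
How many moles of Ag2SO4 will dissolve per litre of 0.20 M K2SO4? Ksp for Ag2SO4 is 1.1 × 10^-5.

Ag2SO4(s) ⇌ 2 Ag^+(aq) + SO4^2-(aq)
Ksp = [Ag^+]^2[SO4^2-]
Let s be the molar solubility in this solution. [Ag^+] = 2s, [SO4^2-] = 0.20 + s ≈ 0.20 (common-ion effect: SO4^2- is already 0.20 M).
Ksp ≈ (2s)^2 × 0.20
s = 3.7 × 10^-3 M
Check: s = 3.7 x 10^-3 ≪ 0.20, so the approximation is valid.

s = 3.7e-3 M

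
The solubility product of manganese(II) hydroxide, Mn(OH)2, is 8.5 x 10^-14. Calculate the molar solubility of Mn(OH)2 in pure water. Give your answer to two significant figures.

Mn(OH)2(s) <=> Mn^2+(aq) + 2 OH^-(aq)
Ksp = [Mn^2+][OH^-]^2
For each mole of Mn(OH)2 that dissolves: [Mn^2+] = s, [OH^-] = 2s.
Ksp = s(2s)^2 = 4s^3
s^3 = 8.5 x 10^-14 / 4, so s = 2.8 × 10^-5 M

s = 2.8 × 10^-5 M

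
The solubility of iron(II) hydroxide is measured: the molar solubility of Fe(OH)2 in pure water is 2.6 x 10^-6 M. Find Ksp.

Ksp = 7.0e-17

Fe(OH)2(s) ⇌ Fe^2+ + 2 OH^-
With molar solubility s: [Fe^2+] = s, [OH^-] = 2s.
Ksp = [Fe^2+][OH^-]^2
Ksp = s(2s)^2 = 4s^3
With s = 2.6 × 10^-6: Ksp = 7.0 × 10^-17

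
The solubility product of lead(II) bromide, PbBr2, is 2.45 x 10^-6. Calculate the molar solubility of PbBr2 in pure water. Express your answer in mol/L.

PbBr2(s) ⇌ Pb^2+ + 2 Br^-
Ksp = [Pb^2+][Br^-]^2
Let s = molar solubility. Then [Pb^2+] = s and [Br^-] = 2s.
So Ksp = s × (2s)^2 = 4s^3
s = (2.45 x 10^-6 / 4)^(1/3) = 8.49 × 10^-3 M

s ≈ 8.49e-3 M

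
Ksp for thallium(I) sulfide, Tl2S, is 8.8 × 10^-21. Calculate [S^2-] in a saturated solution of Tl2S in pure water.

1.3e-7 M

Tl2S(s) ⇌ 2 Tl^+(aq) + S^2-(aq)
Ksp = [Tl^+]^2[S^2-]
If s mol/L of Tl2S dissolves, [Tl^+] = 2s and [S^2-] = s.
So Ksp = (2s)^2 × s = 4s^3
s = (8.8 × 10^-21 / 4)^(1/3) = 1.30 x 10^-7 M
[S^2-] = s = 1.3 × 10^-7 M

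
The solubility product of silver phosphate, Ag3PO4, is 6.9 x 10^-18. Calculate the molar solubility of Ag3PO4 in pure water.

Ag3PO4(s) ⇌ 3 Ag^+(aq) + PO4^3-(aq)
Ksp = [Ag^+]^3[PO4^3-]
If s mol/L of Ag3PO4 dissolves, [Ag^+] = 3s and [PO4^3-] = s.
Ksp = (3s)^3s = 27s^4
Solving, s = (6.9 x 10^-18/27)^(1/4) = 2.2 x 10^-5 M

s ≈ 2.2 x 10^-5 M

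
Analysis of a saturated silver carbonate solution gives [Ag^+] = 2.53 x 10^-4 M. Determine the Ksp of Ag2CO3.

Ag2CO3(s) <=> 2 Ag^+ + CO3^2-
Stoichiometry gives [CO3^2-] = (1/2)[Ag^+] = 1.265 x 10^-4 M.
Ksp = [Ag^+]^2[CO3^2-]
Ksp = (2.53 × 10^-4)^2 × 1.265 x 10^-4 = 8.10 x 10^-12

Ksp ≈ 8.10 × 10^-12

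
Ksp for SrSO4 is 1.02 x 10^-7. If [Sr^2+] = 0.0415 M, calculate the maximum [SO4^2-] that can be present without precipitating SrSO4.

[SO4^2-] = 2.46 × 10^-6 M

SrSO4(s) ⇌ Sr^2+ + SO4^2-
Ksp = [Sr^2+][SO4^2-]
Precipitation begins when Q = Ksp. With [Sr^2+] = 0.0415 M:
1.02 x 10^-7 = (0.0415) × [SO4^2-]
[SO4^2-] = (1.02 x 10^-7 / 4.15 x 10^-2) = 2.46 × 10^-6 M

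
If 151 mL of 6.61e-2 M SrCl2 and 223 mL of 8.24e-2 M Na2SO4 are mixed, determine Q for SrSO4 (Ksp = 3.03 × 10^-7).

1.31 x 10^-3

Total volume = 151 + 223 = 374 mL.
[Sr^2+] = 6.61 × 10^-2 × (151/374) = 2.669 x 10^-2 M
[SO4^2-] = 8.24 × 10^-2 × (223/374) = 4.913 × 10^-2 M
SrSO4(s) ⇌ Sr^2+(aq) + SO4^2-(aq), so Q = [Sr^2+][SO4^2-]
Q = (2.669 × 10^-2)(4.913 × 10^-2) = 1.31 × 10^-3
Q > Ksp, so SrSO4 will precipitate.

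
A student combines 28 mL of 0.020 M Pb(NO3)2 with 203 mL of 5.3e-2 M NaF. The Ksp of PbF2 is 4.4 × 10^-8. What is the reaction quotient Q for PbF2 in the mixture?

5.3e-6

Total volume = 28 + 203 = 231 mL.
[Pb^2+] = 2.0 × 10^-2 × (28/231) = 2.42 x 10^-3 M
[F^-] = 5.3 x 10^-2 × (203/231) = 4.66 × 10^-2 M
PbF2(s) <=> Pb^2+ + 2 F^-, so Q = [Pb^2+][F^-]^2
Q = (2.42 x 10^-3)(4.66 x 10^-2)^2 = 5.3 × 10^-6
Q > Ksp, so PbF2 will precipitate.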